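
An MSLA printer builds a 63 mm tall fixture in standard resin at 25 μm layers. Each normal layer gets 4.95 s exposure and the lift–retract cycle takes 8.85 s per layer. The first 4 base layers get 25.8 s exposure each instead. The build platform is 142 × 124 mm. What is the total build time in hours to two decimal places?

9.68 hours

Layers = ⌈63/0.025⌉ = 2520.
Burn-in layers = 4 × (25.8 + 8.85) = 138.6 s.
Regular layers: 2516 × (4.95 + 8.85) → 34720.8 s.
Total = 138.6 + 34720.8 = 34859.4 s = 9.68 hours.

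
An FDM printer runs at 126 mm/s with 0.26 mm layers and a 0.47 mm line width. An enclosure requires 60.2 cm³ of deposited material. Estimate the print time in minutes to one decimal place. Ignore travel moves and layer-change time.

65.2 minutes

Line area = 0.26 × 0.47 = 0.1222 mm².
Path length: 60200 mm³ / 0.1222 mm² → 492635 mm.
Time extruding: 492635 / 126 → 3909.8 s.
In the requested units: 3909.8 s = 65.2 minutes.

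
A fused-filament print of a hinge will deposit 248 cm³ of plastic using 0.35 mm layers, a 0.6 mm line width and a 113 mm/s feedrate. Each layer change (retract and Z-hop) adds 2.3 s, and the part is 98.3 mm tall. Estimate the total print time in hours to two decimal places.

Bead cross-section = 0.35 × 0.6, so 0.21 mm².
Toolpath length = 248 cm³ / 0.21 mm² = 248000 / 0.21 = 1180952.4 mm.
Print-move time = 1180952.4 / 113 = 10450.9 s.
Layers = ⌈98.3/0.35⌉ = 281.
Layer-change overhead = 281 × 2.3, so 646.3 s.
Total = 10450.9 + 646.3 = 11097.2 s = 3.08 hours.

3.08 hours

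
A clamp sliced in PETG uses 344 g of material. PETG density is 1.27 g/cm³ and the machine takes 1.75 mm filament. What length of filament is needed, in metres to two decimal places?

112.61 m

Volume = 344 g / 1.27 g·cm⁻³ = 270.8661 cm³ = 270866.1 mm³.
Cross-section of 1.75 mm filament: π·(1.75/2)² = 2.4053 mm².
L = V/A = 270866.1/2.4053 = 112612.19 mm → 112.61 m.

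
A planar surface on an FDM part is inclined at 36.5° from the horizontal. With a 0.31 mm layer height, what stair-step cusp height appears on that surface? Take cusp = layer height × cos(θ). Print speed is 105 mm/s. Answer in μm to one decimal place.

cos(36.5°) = 0.8039, so cusp = 0.31 × 0.8039 = 0.249209 mm → 249.2 μm.

249.2 μm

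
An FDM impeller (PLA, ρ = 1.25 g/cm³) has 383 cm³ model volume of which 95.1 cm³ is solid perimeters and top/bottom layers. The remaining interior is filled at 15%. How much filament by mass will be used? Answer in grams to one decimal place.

172.9 g

Interior volume = 383 − 95.1 = 287.9 cm³.
Deposited infill: 0.15 × 287.9 → 43.185 cm³.
Total printed volume = 95.1 + 43.185 = 138.285 cm³.
Mass = 138.285 × 1.25, so 172.85625 g.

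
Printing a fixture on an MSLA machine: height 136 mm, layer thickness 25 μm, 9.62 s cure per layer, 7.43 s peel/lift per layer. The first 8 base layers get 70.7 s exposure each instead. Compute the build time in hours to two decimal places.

25.90 hours

Layers = ⌈136/0.025⌉ = 5440.
Base layers = 8 × (70.7 + 7.43), so 625.04 s.
Normal layers: 5432 × (9.62 + 7.43) → 92615.6 s.
Total = 625.04 + 92615.6 = 93240.64 s = 25.90 hours.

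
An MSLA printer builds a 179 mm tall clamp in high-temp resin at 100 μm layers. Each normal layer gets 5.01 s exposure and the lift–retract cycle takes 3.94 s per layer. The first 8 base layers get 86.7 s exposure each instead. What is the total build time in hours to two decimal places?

Number of layers: 179 / 0.1 → 1790 (rounded up).
Base layers = 8 × (86.7 + 3.94) = 725.12 s.
Remaining layers = 1782 × (5.01 + 3.94) = 15948.9 s.
Total = 725.12 + 15948.9 = 16674.02 s = 4.63 hours.

4.63 hours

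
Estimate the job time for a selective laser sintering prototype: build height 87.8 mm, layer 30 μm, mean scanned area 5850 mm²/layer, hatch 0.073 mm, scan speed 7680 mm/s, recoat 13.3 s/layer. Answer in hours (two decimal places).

Layer count = ceil(87.8 / 0.03) = 2927.
Scan path per layer = 5850 / 0.073, so 80137 mm.
Laser time per layer: 80137 / 7680 → 10.4345 s.
Per-layer time = 10.4345 + 13.3, so 23.7345 s.
Total: 2927 × 23.7345 s = 69470.8815 s → 19.30 hours.

19.30 hours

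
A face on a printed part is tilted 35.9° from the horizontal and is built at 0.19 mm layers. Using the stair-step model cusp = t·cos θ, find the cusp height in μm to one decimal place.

cos(35.9°) = 0.8100, so cusp = 0.19 × 0.8100 = 0.1539 mm → 153.9 μm.

153.9 μm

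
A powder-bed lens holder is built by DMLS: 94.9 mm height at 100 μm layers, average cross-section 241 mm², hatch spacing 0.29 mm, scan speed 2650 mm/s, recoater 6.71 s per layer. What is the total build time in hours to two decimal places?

Layer count = ceil(94.9 / 0.1) = 949.
Per-layer scan distance: 241 / 0.29 → 831 mm.
Laser time per layer = 831 / 2650 = 0.3136 s.
Time per layer = 0.3136 + 6.71 = 7.0236 s.
949 layers × 7.0236 s/layer = 6665.3964 s, i.e. 1.85 hours.

1.85 hours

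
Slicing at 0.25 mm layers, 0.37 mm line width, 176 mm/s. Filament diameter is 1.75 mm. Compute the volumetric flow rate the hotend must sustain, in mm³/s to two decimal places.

A: 0.25 × 0.37 → 0.0925 mm².
Q = v·A = 176 × 0.0925 = 16.28 mm³/s.

16.28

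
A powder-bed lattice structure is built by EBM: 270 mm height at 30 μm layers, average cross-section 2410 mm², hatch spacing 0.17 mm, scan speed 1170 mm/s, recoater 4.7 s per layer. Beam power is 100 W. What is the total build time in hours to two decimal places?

Number of layers: 270 / 0.03 → 9000 (rounded up).
Per-layer scan distance: 2410 / 0.17 → 14176.5 mm.
Per-layer scan time = 14176.5 / 1170 = 12.1167 s.
Time per layer = 12.1167 + 4.7, so 16.8167 s.
9000 layers × 16.8167 s/layer = 151350.3 s, i.e. 42.04 hours.

42.04 hours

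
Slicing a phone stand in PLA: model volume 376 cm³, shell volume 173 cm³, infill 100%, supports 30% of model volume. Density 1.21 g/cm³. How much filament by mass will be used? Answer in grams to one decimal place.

Interior volume = 376 − 173, so 203 cm³.
Infill volume = 1.00 × 203 = 203 cm³.
Support = 0.30 × 376, so 112.8 cm³.
Total extruded: 173 + 203 + 112.8 → 488.8 cm³.
Mass = 488.8 × 1.21, so 591.448 g.

591.4 g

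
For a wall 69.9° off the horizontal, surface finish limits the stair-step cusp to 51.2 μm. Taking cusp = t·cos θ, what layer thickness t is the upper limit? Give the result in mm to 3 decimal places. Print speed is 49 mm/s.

cos(69.9°) = 0.3437; t_max = 0.0512/0.3437 = 0.149 mm.

0.149 mm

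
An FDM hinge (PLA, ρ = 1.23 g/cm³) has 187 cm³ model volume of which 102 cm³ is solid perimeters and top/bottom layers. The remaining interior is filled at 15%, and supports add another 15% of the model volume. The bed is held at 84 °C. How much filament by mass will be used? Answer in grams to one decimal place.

175.6 g

Volume inside the shell: 187 − 102 → 85 cm³.
Infill deposited = 0.15 × 85, so 12.75 cm³.
Support = 0.15 × 187 = 28.05 cm³.
Total printed volume = 102 + 12.75 + 28.05 = 142.8 cm³.
Mass: 142.8 × 1.23 → 175.644 g.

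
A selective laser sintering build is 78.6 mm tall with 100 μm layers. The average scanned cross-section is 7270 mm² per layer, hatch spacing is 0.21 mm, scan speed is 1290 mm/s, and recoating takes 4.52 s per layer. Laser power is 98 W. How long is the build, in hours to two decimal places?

Layers = ⌈78.6/0.1⌉ = 786.
Per-layer scan distance = 7270 / 0.21, so 34619 mm.
Scan time per layer: 34619 / 1290 → 26.8364 s.
Layer cycle: 26.8364 + 4.52 → 31.3564 s.
Total: 786 × 31.3564 s = 24646.1304 s → 6.85 hours.

6.85 hours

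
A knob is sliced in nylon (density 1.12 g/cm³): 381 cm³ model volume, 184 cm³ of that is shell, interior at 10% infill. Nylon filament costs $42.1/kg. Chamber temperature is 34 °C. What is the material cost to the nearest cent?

Volume inside the shell: 381 − 184 → 197 cm³.
Infill volume = 0.10 × 197 = 19.7 cm³.
Total printed volume: 184 + 19.7 → 203.7 cm³.
Mass = 203.7 × 1.12 = 228.144 g.
At $42.1/kg: 228.144/1000 × 42.1 = $9.60.

$9.60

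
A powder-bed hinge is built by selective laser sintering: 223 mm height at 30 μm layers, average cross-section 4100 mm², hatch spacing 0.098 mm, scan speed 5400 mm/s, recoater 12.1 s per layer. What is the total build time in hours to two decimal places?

40.99 hours

Number of layers: 223 / 0.03 → 7434 (rounded up).
Scan path per layer = 4100 / 0.098, so 41836.7 mm.
Laser time per layer = 41836.7 / 5400, so 7.7475 s.
Layer cycle: 7.7475 + 12.1 → 19.8475 s.
Total: 7434 × 19.8475 s = 147546.315 s → 40.99 hours.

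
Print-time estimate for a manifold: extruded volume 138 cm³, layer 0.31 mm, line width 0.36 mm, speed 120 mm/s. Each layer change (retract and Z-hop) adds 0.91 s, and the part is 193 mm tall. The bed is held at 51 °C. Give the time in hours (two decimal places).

3.02 hours

Line area: 0.31 × 0.36 → 0.1116 mm².
Total extruded path = 138000/0.1116 = 1236559.1 mm.
Extrusion time = 1236559.1 / 120, so 10304.7 s.
Number of layers: 193 / 0.31 → 623 (rounded up).
Non-print overhead = 623 × 0.91, so 566.93 s.
Total = 10304.7 + 566.93 = 10871.63 s = 3.02 hours.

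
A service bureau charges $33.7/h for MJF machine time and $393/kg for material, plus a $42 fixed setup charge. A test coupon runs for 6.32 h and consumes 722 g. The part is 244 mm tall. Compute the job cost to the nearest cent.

Time charge: 33.7 × 6.32 → $212.984.
Material charge = 393 × 722/1000, so $283.746.
Total = 212.984 + 283.746 + 42 = $538.73.

$538.73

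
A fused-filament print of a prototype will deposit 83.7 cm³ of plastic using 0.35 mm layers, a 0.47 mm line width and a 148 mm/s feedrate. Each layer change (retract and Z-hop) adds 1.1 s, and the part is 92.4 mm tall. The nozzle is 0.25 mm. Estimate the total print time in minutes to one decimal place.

Line area = 0.35 × 0.47 = 0.1645 mm².
Path length: 83700 mm³ / 0.1645 mm² → 508814.6 mm.
Print-move time: 508814.6 / 148 → 3437.9 s.
Number of layers: 92.4 / 0.35 → 264 (rounded up).
Non-print overhead = 264 × 1.1, so 290.4 s.
Altogether 3437.9 + 290.4 = 3728.3 s, i.e. 62.1 minutes.

62.1 minutes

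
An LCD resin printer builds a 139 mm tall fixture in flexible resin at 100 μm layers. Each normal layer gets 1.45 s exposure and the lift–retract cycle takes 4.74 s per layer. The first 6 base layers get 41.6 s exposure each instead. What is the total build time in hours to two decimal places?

2.46 hours

Number of layers: 139 / 0.1 → 1390 (rounded up).
Bottom layers = 6 × (41.6 + 4.74), so 278.04 s.
Remaining layers: 1384 × (1.45 + 4.74) → 8566.96 s.
Sum: 278.04 + 8566.96 = 8845 s → 2.46 hours.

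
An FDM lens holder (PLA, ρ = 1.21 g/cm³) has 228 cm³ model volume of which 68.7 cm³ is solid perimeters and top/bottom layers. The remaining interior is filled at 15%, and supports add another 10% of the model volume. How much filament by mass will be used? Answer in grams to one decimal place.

Interior volume = 228 − 68.7, so 159.3 cm³.
Deposited infill = 0.15 × 159.3 = 23.895 cm³.
Support = 0.10 × 228 = 22.8 cm³.
Total extruded = 68.7 + 23.895 + 22.8, so 115.395 cm³.
Mass = 115.395 × 1.21, so 139.62795 g.

139.6 g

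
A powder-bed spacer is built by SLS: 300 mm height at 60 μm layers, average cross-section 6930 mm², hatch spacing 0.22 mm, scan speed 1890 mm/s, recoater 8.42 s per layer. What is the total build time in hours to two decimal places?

34.84 hours

Layers = ⌈300/0.06⌉ = 5000.
Per-layer scan distance: 6930 / 0.22 → 31500 mm.
Per-layer scan time: 31500 / 1890 → 16.6667 s.
Layer cycle = 16.6667 + 8.42, so 25.0867 s.
5000 layers × 25.0867 s/layer = 125433.5 s, i.e. 34.84 hours.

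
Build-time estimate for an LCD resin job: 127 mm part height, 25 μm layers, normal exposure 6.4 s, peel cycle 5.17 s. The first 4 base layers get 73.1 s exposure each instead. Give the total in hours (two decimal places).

16.40 hours

Number of layers: 127 / 0.025 → 5080 (rounded up).
Burn-in layers = 4 × (73.1 + 5.17), so 313.08 s.
Regular layers = 5076 × (6.4 + 5.17), so 58729.32 s.
Total = 313.08 + 58729.32 = 59042.4 s = 16.40 hours.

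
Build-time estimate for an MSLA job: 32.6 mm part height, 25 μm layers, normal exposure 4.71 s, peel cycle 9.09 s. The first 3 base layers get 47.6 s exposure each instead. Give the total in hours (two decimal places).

Layers = ⌈32.6/0.025⌉ = 1304.
Bottom layers = 3 × (47.6 + 9.09), so 170.07 s.
Normal layers: 1301 × (4.71 + 9.09) → 17953.8 s.
Total = 170.07 + 17953.8 = 18123.87 s = 5.03 hours.

5.03 hours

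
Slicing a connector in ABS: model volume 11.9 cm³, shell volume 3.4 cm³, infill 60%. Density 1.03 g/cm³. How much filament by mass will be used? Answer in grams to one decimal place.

8.8 g

Interior volume = 11.9 − 3.4 = 8.5 cm³.
Infill deposited = 0.60 × 8.5, so 5.1 cm³.
Deposited volume: 3.4 + 5.1 → 8.5 cm³.
Mass = 8.5 × 1.03 = 8.755 g.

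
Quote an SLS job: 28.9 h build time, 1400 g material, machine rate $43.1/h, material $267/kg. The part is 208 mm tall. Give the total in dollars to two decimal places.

Machine-time cost = 43.1 × 28.9, so $1245.59.
Material cost: 267 × 1400/1000 → $373.80.
Total = 1245.59 + 373.80 = $1619.39.

$1619.39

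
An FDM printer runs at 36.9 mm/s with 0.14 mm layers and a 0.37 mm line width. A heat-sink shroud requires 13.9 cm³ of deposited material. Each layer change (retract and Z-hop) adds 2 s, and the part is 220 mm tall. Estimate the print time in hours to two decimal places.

2.89 hours

Bead cross-section = 0.14 × 0.37 = 0.0518 mm².
Total extruded path = 13900/0.0518 = 268339.8 mm.
Print-move time = 268339.8 / 36.9 = 7272.1 s.
Layers = ⌈220/0.14⌉ = 1572.
Z-hop total: 1572 × 2 → 3144 s.
Altogether 7272.1 + 3144 = 10416.1 s, i.e. 2.89 hours.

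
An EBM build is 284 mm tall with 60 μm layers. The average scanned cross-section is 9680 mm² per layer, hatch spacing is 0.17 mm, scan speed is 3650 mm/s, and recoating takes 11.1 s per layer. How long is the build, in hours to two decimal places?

Number of layers: 284 / 0.06 → 4734 (rounded up).
Scan path per layer = 9680 / 0.17, so 56941.2 mm.
Scan time per layer = 56941.2 / 3650, so 15.6003 s.
Time per layer: 15.6003 + 11.1 → 26.7003 s.
Total: 4734 × 26.7003 s = 126399.2202 s → 35.11 hours.

35.11 hours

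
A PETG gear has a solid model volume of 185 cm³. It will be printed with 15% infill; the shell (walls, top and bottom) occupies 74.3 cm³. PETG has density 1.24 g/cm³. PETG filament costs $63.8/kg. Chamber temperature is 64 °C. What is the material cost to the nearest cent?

$7.19

Volume inside the shell = 185 − 74.3 = 110.7 cm³.
Infill deposited = 0.15 × 110.7 = 16.605 cm³.
Deposited volume = 74.3 + 16.605 = 90.905 cm³.
Mass = 90.905 × 1.24 = 112.7222 g.
At $63.8/kg: 112.7222/1000 × 63.8 = $7.19.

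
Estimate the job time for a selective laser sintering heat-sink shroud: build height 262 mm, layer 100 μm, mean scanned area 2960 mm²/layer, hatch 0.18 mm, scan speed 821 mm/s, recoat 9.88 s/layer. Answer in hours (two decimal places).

Layers = ⌈262/0.1⌉ = 2620.
Hatch length per layer: 2960 / 0.18 → 16444.4 mm.
Per-layer scan time = 16444.4 / 821 = 20.0297 s.
Layer cycle: 20.0297 + 9.88 → 29.9097 s.
Build time = 2620 × 29.9097 = 78363.414 s = 21.77 hours.

21.77 hours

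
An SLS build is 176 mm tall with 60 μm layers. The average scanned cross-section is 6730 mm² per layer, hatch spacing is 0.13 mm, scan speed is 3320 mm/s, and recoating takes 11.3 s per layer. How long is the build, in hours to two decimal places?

21.92 hours

Number of layers: 176 / 0.06 → 2934 (rounded up).
Hatch length per layer = 6730 / 0.13, so 51769.2 mm.
Per-layer scan time: 51769.2 / 3320 → 15.5931 s.
Layer cycle = 15.5931 + 11.3 = 26.8931 s.
2934 layers × 26.8931 s/layer = 78904.3554 s, i.e. 21.92 hours.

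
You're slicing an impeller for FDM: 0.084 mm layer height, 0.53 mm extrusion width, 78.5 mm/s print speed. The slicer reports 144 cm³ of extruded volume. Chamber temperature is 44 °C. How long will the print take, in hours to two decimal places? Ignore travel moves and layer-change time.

11.45 hours

Bead cross-section = 0.084 × 0.53, so 0.04452 mm².
Total extruded path = 144000/0.04452 = 3234501.3 mm.
Extrusion time: 3234501.3 / 78.5 → 41203.8 s.
Converting: 41203.8 s = 11.45 hours.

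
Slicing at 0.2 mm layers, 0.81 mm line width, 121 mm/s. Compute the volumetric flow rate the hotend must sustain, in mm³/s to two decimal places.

A = 0.2 × 0.81, so 0.162 mm².
Volumetric flow = 121 × 0.162 = 19.60 mm³/s.

19.60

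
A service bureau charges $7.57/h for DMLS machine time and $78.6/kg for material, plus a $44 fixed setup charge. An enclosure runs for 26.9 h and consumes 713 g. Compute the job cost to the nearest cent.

$303.67

Machine cost = 7.57 × 26.9, so $203.633.
Material charge = 78.6 × 713/1000, so $56.0418.
Adding setup: 203.633 + 56.0418 + 44 → 303.6748 ≈ $303.67.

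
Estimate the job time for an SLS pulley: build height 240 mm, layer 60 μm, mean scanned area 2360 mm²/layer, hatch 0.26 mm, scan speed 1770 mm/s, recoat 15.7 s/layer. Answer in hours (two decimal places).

Layer count = ceil(240 / 0.06) = 4000.
Hatch length per layer: 2360 / 0.26 → 9076.9 mm.
Scan time per layer = 9076.9 / 1770, so 5.1282 s.
Per-layer time = 5.1282 + 15.7 = 20.8282 s.
Build time = 4000 × 20.8282 = 83312.8 s = 23.14 hours.

23.14 hours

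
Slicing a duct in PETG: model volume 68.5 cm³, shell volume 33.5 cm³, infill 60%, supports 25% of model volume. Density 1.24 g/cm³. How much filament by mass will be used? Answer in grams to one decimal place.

88.8 g

Interior volume = 68.5 − 33.5, so 35 cm³.
Infill deposited = 0.60 × 35, so 21 cm³.
Support = 0.25 × 68.5 = 17.125 cm³.
Deposited volume = 33.5 + 21 + 17.125, so 71.625 cm³.
Mass = 71.625 × 1.24 = 88.815 g.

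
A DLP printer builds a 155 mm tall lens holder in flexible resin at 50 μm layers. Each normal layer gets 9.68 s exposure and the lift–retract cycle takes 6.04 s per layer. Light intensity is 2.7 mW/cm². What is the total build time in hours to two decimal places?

Layers = ⌈155/0.05⌉ = 3100.
Each layer takes = 9.68 + 6.04 = 15.72 s.
Build time: 3100 × 15.72 s = 48732 s, i.e. 13.54 hours.

13.54 hours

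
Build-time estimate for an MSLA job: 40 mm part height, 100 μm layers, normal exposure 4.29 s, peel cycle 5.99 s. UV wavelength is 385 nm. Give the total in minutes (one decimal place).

Layers = ⌈40/0.1⌉ = 400.
Cycle time = 4.29 + 5.99, so 10.28 s.
Total = 400 × 10.28 = 4112 s = 68.5 minutes.

68.5 minutes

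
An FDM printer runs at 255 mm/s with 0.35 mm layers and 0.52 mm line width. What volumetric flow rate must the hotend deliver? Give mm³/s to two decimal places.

46.41

Extrusion cross-section = 0.35 × 0.52 = 0.182 mm².
Q = v·A = 255 × 0.182 = 46.41 mm³/s.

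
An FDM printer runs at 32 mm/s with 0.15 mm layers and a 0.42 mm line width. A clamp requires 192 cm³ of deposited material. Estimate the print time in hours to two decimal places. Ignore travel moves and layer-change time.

26.46 hours

Extrusion cross-section = 0.15 × 0.42 = 0.063 mm².
Total extruded path = 192000/0.063 = 3047619 mm.
Extrusion time = 3047619 / 32 = 95238.1 s.
That's 95238.1 s → 26.46 hours.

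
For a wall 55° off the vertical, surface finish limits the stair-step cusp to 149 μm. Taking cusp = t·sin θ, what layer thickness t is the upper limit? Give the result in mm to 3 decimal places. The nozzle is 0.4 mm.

0.182 mm

t = h_c / sin θ = 0.149 / 0.8192 = 0.182 mm.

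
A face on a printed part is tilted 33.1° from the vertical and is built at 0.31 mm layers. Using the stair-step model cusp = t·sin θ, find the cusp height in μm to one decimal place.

Cusp = layer height × sin(33.1°) = 0.31 × 0.5461 = 0.169291 mm = 169.3 μm.

169.3 μm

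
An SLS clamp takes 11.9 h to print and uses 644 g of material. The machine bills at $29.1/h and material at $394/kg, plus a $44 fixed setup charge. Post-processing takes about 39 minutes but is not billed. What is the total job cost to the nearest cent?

$644.03

Machine cost = 29.1 × 11.9, so $346.29.
Material cost: 394 × 644/1000 → $253.736.
Adding setup: 346.29 + 253.736 + 44 → 644.026 ≈ $644.03.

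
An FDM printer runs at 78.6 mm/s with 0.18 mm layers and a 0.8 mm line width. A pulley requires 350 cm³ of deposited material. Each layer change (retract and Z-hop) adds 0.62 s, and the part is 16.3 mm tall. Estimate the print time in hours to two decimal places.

Extrusion cross-section = 0.18 × 0.8, so 0.144 mm².
Toolpath length = 350 cm³ / 0.144 mm² = 350000 / 0.144 = 2430555.6 mm.
Extrusion time: 2430555.6 / 78.6 → 30923.1 s.
Layer count = ceil(16.3 / 0.18) = 91.
Layer-change overhead: 91 × 0.62 → 56.42 s.
Total = 30923.1 + 56.42 = 30979.52 s = 8.61 hours.

8.61 hours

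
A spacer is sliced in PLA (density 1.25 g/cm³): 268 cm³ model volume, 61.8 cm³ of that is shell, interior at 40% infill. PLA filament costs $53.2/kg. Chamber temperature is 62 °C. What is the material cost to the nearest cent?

Volume inside the shell = 268 − 61.8 = 206.2 cm³.
Infill deposited: 0.40 × 206.2 → 82.48 cm³.
Total extruded = 61.8 + 82.48, so 144.28 cm³.
Mass: 144.28 × 1.25 → 180.35 g.
At $53.2/kg: 180.35/1000 × 53.2 = $9.59.

$9.59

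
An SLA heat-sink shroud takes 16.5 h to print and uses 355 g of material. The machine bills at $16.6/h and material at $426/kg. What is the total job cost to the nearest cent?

$425.13

Time charge: 16.6 × 16.5 → $273.90.
Material charge = 426 × 355/1000, so $151.23.
Job cost: 273.90 + 151.23 = $425.13.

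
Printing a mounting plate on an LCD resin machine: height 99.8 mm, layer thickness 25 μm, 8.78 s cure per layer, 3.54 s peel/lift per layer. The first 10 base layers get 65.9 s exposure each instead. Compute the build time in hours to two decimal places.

Number of layers: 99.8 / 0.025 → 3992 (rounded up).
Base layers = 10 × (65.9 + 3.54), so 694.4 s.
Normal layers = 3982 × (8.78 + 3.54), so 49058.24 s.
Total = 694.4 + 49058.24 = 49752.64 s = 13.82 hours.

13.82 hours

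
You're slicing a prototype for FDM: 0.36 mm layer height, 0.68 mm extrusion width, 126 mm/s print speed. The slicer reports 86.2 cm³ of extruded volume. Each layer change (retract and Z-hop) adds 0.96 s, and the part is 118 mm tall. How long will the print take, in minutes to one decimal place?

51.8 minutes

Line area = 0.36 × 0.68 = 0.2448 mm².
Toolpath length = 86.2 cm³ / 0.2448 mm² = 86200 / 0.2448 = 352124.2 mm.
Print-move time = 352124.2 / 126 = 2794.6 s.
Number of layers: 118 / 0.36 → 328 (rounded up).
Non-print overhead = 328 × 0.96, so 314.88 s.
Total = 2794.6 + 314.88 = 3109.48 s = 51.8 minutes.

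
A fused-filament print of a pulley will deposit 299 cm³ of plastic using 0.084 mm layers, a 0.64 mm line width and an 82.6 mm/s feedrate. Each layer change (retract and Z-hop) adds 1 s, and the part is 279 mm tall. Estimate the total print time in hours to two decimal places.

19.63 hours

Line area = 0.084 × 0.64, so 0.05376 mm².
Total extruded path = 299000/0.05376 = 5561756 mm.
Time extruding: 5561756 / 82.6 → 67333.6 s.
Layers = ⌈279/0.084⌉ = 3322.
Non-print overhead = 3322 × 1, so 3322 s.
Total = 67333.6 + 3322 = 70655.6 s = 19.63 hours.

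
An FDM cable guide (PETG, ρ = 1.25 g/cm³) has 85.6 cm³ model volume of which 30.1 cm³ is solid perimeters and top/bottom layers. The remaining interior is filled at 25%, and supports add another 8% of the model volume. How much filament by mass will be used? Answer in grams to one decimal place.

63.5 g

Interior volume = 85.6 − 30.1, so 55.5 cm³.
Deposited infill = 0.25 × 55.5, so 13.875 cm³.
Support = 0.08 × 85.6 = 6.848 cm³.
Deposited volume: 30.1 + 13.875 + 6.848 → 50.823 cm³.
Mass = 50.823 × 1.25 = 63.52875 g.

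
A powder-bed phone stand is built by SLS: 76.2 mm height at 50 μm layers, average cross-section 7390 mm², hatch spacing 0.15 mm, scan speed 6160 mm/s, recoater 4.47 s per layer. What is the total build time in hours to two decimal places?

5.28 hours

Layer count = ceil(76.2 / 0.05) = 1524.
Per-layer scan distance = 7390 / 0.15, so 49266.7 mm.
Per-layer scan time = 49266.7 / 6160 = 7.9978 s.
Layer cycle = 7.9978 + 4.47 = 12.4678 s.
1524 layers × 12.4678 s/layer = 19000.9272 s, i.e. 5.28 hours.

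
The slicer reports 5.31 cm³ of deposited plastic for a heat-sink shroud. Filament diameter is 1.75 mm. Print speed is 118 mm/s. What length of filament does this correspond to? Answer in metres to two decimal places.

Filament cross-section = π × (1.75/2)² = 2.4053 mm².
L = 5310 mm³ / 2.4053 mm² = 2207.62 mm, i.e. 2.21 m.

2.21 m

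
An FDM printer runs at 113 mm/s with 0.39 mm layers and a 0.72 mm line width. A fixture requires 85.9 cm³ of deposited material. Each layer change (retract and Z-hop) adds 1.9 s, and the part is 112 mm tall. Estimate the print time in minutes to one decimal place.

Bead cross-section = 0.39 × 0.72 = 0.2808 mm².
Total extruded path = 85900/0.2808 = 305911.7 mm.
Time extruding = 305911.7 / 113 = 2707.2 s.
Number of layers: 112 / 0.39 → 288 (rounded up).
Layer-change overhead = 288 × 1.9, so 547.2 s.
Total = 2707.2 + 547.2 = 3254.4 s = 54.2 minutes.

54.2 minutes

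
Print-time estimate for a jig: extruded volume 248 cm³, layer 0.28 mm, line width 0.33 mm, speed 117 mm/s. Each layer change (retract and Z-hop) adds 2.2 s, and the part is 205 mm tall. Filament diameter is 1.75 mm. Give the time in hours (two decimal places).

Line area: 0.28 × 0.33 → 0.0924 mm².
Total extruded path = 248000/0.0924 = 2683982.7 mm.
Time extruding = 2683982.7 / 117 = 22940 s.
Layers = ⌈205/0.28⌉ = 733.
Layer-change overhead: 733 × 2.2 → 1612.6 s.
Altogether 22940 + 1612.6 = 24552.6 s, i.e. 6.82 hours.

6.82 hours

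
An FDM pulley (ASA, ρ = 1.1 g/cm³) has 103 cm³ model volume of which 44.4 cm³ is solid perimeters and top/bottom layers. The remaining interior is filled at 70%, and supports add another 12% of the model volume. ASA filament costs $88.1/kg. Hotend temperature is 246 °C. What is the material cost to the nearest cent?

$9.48

Interior volume = 103 − 44.4 = 58.6 cm³.
Infill deposited: 0.70 × 58.6 → 41.02 cm³.
Support = 0.12 × 103 = 12.36 cm³.
Total extruded = 44.4 + 41.02 + 12.36, so 97.78 cm³.
Mass = 97.78 × 1.1, so 107.558 g.
At $88.1/kg: 107.558/1000 × 88.1 = $9.48.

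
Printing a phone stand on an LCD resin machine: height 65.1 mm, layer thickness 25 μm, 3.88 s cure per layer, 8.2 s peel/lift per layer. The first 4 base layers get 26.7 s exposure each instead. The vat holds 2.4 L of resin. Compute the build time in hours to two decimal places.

Number of layers: 65.1 / 0.025 → 2604 (rounded up).
Burn-in layers: 4 × (26.7 + 8.2) → 139.6 s.
Remaining layers: 2600 × (3.88 + 8.2) → 31408 s.
Total = 139.6 + 31408 = 31547.6 s = 8.76 hours.

8.76 hours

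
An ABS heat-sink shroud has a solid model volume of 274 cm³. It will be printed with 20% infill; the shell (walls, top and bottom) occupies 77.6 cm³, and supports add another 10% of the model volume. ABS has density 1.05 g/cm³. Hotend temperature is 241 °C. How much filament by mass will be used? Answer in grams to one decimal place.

Interior volume = 274 − 77.6 = 196.4 cm³.
Infill volume = 0.20 × 196.4 = 39.28 cm³.
Support: 0.10 × 274 → 27.4 cm³.
Total extruded = 77.6 + 39.28 + 27.4 = 144.28 cm³.
Mass: 144.28 × 1.05 → 151.494 g.

151.5 g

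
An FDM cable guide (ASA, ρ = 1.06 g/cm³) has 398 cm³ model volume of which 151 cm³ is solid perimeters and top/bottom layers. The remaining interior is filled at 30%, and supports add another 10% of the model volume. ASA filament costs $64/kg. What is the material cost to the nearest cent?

$17.97

Volume inside the shell: 398 − 151 → 247 cm³.
Infill volume = 0.30 × 247 = 74.1 cm³.
Support: 0.10 × 398 → 39.8 cm³.
Deposited volume = 151 + 74.1 + 39.8, so 264.9 cm³.
Mass = 264.9 × 1.06 = 280.794 g.
Cost = 280.794 g / 1000 × $64/kg = $17.97.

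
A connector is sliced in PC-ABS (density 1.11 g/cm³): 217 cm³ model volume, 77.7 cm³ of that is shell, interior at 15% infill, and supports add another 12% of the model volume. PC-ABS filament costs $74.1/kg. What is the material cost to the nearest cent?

$10.25

Volume inside the shell = 217 − 77.7, so 139.3 cm³.
Deposited infill = 0.15 × 139.3, so 20.895 cm³.
Support: 0.12 × 217 → 26.04 cm³.
Deposited volume = 77.7 + 20.895 + 26.04, so 124.635 cm³.
Mass: 124.635 × 1.11 → 138.34485 g.
Cost = 138.34485 g / 1000 × $74.1/kg = $10.25.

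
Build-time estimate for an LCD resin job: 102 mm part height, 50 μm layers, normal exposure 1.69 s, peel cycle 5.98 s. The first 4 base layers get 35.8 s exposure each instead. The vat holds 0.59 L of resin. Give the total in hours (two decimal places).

4.38 hours

Layer count = ceil(102 / 0.05) = 2040.
Base layers = 4 × (35.8 + 5.98) = 167.12 s.
Regular layers = 2036 × (1.69 + 5.98) = 15616.12 s.
Total = 167.12 + 15616.12 = 15783.24 s = 4.38 hours.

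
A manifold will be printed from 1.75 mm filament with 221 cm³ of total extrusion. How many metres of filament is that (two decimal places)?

91.88 m

A = π r² = π × 0.875² = 2.4053 mm².
Length = 221 cm³ / 2.4053 mm² = 221000 / 2.4053 = 91880.43 mm = 91.88 m.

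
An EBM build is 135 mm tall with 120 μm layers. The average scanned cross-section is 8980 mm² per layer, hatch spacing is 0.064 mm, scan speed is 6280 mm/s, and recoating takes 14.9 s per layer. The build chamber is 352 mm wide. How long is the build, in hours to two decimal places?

11.64 hours

Layer count = ceil(135 / 0.12) = 1125.
Per-layer scan distance = 8980 / 0.064 = 140312.5 mm.
Scan time per layer = 140312.5 / 6280 = 22.3428 s.
Per-layer time = 22.3428 + 14.9 = 37.2428 s.
Build time = 1125 × 37.2428 = 41898.15 s = 11.64 hours.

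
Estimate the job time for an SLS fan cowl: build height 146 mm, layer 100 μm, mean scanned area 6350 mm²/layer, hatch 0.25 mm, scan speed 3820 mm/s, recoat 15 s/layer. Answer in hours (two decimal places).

8.78 hours

Number of layers: 146 / 0.1 → 1460 (rounded up).
Per-layer scan distance: 6350 / 0.25 → 25400 mm.
Laser time per layer = 25400 / 3820, so 6.6492 s.
Layer cycle: 6.6492 + 15 → 21.6492 s.
Total: 1460 × 21.6492 s = 31607.832 s → 8.78 hours.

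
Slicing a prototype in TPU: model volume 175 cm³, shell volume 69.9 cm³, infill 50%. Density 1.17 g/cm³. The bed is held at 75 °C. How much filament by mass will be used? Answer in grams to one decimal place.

Interior volume = 175 − 69.9, so 105.1 cm³.
Infill deposited: 0.50 × 105.1 → 52.55 cm³.
Deposited volume: 69.9 + 52.55 → 122.45 cm³.
Mass = 122.45 × 1.17, so 143.2665 g.

143.3 g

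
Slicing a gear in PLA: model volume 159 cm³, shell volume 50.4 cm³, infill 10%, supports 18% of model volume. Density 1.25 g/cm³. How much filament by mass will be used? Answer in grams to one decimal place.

112.4 g

Volume inside the shell: 159 − 50.4 → 108.6 cm³.
Infill deposited = 0.10 × 108.6 = 10.86 cm³.
Support = 0.18 × 159, so 28.62 cm³.
Total printed volume: 50.4 + 10.86 + 28.62 → 89.88 cm³.
Mass = 89.88 × 1.25 = 112.35 g.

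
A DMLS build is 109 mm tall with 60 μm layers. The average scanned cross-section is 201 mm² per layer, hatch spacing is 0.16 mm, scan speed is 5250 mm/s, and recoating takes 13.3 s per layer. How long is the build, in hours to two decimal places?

Number of layers: 109 / 0.06 → 1817 (rounded up).
Per-layer scan distance = 201 / 0.16 = 1256.3 mm.
Scan time per layer = 1256.3 / 5250, so 0.2393 s.
Layer cycle = 0.2393 + 13.3 = 13.5393 s.
Build time = 1817 × 13.5393 = 24600.9081 s = 6.83 hours.

6.83 hours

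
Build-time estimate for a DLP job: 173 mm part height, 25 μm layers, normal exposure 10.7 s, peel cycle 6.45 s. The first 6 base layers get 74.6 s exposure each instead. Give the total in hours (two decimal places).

Layers = ⌈173/0.025⌉ = 6920.
Bottom layers = 6 × (74.6 + 6.45) = 486.3 s.
Remaining layers: 6914 × (10.7 + 6.45) → 118575.1 s.
Total = 486.3 + 118575.1 = 119061.4 s = 33.07 hours.

33.07 hours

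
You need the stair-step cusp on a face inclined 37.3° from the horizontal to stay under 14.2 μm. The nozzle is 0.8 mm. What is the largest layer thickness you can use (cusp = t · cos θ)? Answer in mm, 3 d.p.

Layer height = cusp / cos(37.3°) = 0.0142 / 0.7955 = 0.018 mm.

0.018 mm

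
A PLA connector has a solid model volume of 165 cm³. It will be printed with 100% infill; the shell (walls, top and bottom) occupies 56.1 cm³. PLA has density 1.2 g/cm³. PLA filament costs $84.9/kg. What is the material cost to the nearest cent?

Infill region = 165 − 56.1 = 108.9 cm³.
Infill deposited = 1.00 × 108.9 = 108.9 cm³.
Deposited volume = 56.1 + 108.9, so 165 cm³.
Mass: 165 × 1.2 → 198 g.
At $84.9/kg: 198/1000 × 84.9 = $16.81.

$16.81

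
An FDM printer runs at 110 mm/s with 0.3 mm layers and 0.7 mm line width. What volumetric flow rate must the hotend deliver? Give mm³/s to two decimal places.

23.10

Bead cross-section = 0.3 × 0.7, so 0.21 mm².
Q = v·A = 110 × 0.21 = 23.10 mm³/s.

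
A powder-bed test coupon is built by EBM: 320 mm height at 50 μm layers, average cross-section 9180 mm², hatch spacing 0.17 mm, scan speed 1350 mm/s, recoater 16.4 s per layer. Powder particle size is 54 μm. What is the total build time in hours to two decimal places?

100.27 hours

Number of layers: 320 / 0.05 → 6400 (rounded up).
Hatch length per layer = 9180 / 0.17 = 54000 mm.
Scan time per layer = 54000 / 1350 = 40 s.
Time per layer: 40 + 16.4 → 56.4 s.
Total: 6400 × 56.4 s = 360960 s → 100.27 hours.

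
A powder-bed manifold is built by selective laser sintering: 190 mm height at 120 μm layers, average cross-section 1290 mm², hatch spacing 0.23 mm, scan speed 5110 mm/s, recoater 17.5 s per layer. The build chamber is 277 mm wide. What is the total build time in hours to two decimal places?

8.18 hours

Layers = ⌈190/0.12⌉ = 1584.
Hatch length per layer = 1290 / 0.23, so 5608.7 mm.
Per-layer scan time: 5608.7 / 5110 → 1.0976 s.
Per-layer time = 1.0976 + 17.5, so 18.5976 s.
Build time = 1584 × 18.5976 = 29458.5984 s = 8.18 hours.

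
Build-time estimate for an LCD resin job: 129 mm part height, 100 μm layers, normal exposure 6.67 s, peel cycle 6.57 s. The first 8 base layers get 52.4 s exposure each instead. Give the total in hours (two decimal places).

4.85 hours

Layer count = ceil(129 / 0.1) = 1290.
Base layers: 8 × (52.4 + 6.57) → 471.76 s.
Remaining layers = 1282 × (6.67 + 6.57) = 16973.68 s.
Total = 471.76 + 16973.68 = 17445.44 s = 4.85 hours.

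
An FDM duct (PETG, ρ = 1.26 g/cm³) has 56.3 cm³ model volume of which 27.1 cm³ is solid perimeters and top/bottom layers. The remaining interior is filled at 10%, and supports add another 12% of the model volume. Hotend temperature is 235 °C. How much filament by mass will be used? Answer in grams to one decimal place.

Infill region = 56.3 − 27.1 = 29.2 cm³.
Infill deposited: 0.10 × 29.2 → 2.92 cm³.
Support = 0.12 × 56.3 = 6.756 cm³.
Total extruded: 27.1 + 2.92 + 6.756 → 36.776 cm³.
Mass: 36.776 × 1.26 → 46.33776 g.

46.3 g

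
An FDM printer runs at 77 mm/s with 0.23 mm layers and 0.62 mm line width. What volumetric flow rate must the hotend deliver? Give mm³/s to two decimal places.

Extrusion cross-section = 0.23 × 0.62 = 0.1426 mm².
Volumetric flow = 77 × 0.1426 = 10.98 mm³/s.

10.98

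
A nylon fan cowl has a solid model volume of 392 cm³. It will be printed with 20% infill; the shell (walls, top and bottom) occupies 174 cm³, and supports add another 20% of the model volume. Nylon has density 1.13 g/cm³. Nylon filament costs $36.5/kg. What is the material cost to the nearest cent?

$12.21

Infill region = 392 − 174, so 218 cm³.
Infill volume = 0.20 × 218 = 43.6 cm³.
Support = 0.20 × 392 = 78.4 cm³.
Deposited volume = 174 + 43.6 + 78.4 = 296 cm³.
Mass: 296 × 1.13 → 334.48 g.
At $36.5/kg: 334.48/1000 × 36.5 = $12.21.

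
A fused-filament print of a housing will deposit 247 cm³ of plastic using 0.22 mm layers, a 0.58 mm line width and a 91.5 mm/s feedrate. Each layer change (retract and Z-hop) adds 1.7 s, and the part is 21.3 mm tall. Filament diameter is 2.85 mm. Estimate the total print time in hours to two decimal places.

Extrusion cross-section = 0.22 × 0.58, so 0.1276 mm².
Path length: 247000 mm³ / 0.1276 mm² → 1935736.7 mm.
Time extruding: 1935736.7 / 91.5 → 21155.6 s.
Layers = ⌈21.3/0.22⌉ = 97.
Z-hop total: 97 × 1.7 → 164.9 s.
Altogether 21155.6 + 164.9 = 21320.5 s, i.e. 5.92 hours.

5.92 hours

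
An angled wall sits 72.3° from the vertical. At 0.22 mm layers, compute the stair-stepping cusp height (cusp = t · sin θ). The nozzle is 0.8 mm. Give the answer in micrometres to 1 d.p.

h_c = t·sin θ = 0.22 × 0.9527 = 0.209594 mm (209.6 μm).

209.6 μm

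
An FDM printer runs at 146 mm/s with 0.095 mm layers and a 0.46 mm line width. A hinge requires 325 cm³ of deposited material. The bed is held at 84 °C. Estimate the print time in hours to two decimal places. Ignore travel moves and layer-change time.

Extrusion cross-section: 0.095 × 0.46 → 0.0437 mm².
Total extruded path = 325000/0.0437 = 7437070.9 mm.
Extrusion time = 7437070.9 / 146 = 50938.8 s.
50938.8 s = 14.15 hours.

14.15 hours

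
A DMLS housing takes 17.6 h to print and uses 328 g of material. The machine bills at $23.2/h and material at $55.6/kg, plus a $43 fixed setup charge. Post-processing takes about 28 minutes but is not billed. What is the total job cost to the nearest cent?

Machine-time cost = 23.2 × 17.6, so $408.32.
Material charge: 55.6 × 328/1000 → $18.2368.
Total = 408.32 + 18.2368 + 43 = 469.5568 ≈ $469.56.

$469.56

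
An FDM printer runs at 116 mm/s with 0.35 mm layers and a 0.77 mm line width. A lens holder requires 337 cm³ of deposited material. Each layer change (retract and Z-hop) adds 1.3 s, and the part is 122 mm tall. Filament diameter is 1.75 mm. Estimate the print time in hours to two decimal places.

Line area = 0.35 × 0.77 = 0.2695 mm².
Toolpath length = 337 cm³ / 0.2695 mm² = 337000 / 0.2695 = 1250463.8 mm.
Print-move time = 1250463.8 / 116, so 10779.9 s.
Layers = ⌈122/0.35⌉ = 349.
Z-hop total = 349 × 1.3, so 453.7 s.
Total = 10779.9 + 453.7 = 11233.6 s = 3.12 hours.

3.12 hours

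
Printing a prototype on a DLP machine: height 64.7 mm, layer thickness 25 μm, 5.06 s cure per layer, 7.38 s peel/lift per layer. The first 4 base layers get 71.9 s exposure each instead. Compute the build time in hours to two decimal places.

9.02 hours

Number of layers: 64.7 / 0.025 → 2588 (rounded up).
Bottom layers: 4 × (71.9 + 7.38) → 317.12 s.
Remaining layers = 2584 × (5.06 + 7.38) = 32144.96 s.
Sum: 317.12 + 32144.96 = 32462.08 s → 9.02 hours.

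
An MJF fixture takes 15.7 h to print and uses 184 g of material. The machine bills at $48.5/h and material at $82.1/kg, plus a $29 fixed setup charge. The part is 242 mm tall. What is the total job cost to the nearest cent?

$805.56

Time charge = 48.5 × 15.7 = $761.45.
Feedstock cost: 82.1 × 184/1000 → $15.1064.
Total = 761.45 + 15.1064 + 29 = 805.5564 ≈ $805.56.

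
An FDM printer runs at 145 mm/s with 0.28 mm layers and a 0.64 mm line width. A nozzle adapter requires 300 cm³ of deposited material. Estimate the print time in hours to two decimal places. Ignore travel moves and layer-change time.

Bead cross-section: 0.28 × 0.64 → 0.1792 mm².
Toolpath length = 300 cm³ / 0.1792 mm² = 300000 / 0.1792 = 1674107.1 mm.
Time extruding: 1674107.1 / 145 → 11545.6 s.
Converting: 11545.6 s = 3.21 hours.

3.21 hours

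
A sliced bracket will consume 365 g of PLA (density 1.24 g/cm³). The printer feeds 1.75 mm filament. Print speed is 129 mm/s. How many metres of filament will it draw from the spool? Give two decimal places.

Volume = 365 g / 1.24 g·cm⁻³ = 294.3548 cm³ = 294354.8 mm³.
A = π r² = π × 0.875² = 2.4053 mm².
L = V/A = 294354.8/2.4053 = 122377.58 mm → 122.38 m.

122.38 m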